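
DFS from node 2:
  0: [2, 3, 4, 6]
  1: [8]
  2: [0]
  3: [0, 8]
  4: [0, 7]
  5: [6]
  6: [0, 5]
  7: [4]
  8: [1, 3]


Visit 2, push [0]
Visit 0, push [6, 4, 3]
Visit 3, push [8]
Visit 8, push [1]
Visit 1, push []
Visit 4, push [7]
Visit 7, push []
Visit 6, push [5]
Visit 5, push []

DFS order: [2, 0, 3, 8, 1, 4, 7, 6, 5]


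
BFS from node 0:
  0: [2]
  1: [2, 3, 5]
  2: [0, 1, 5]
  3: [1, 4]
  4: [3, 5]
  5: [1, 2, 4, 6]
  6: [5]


Visit 0, enqueue [2]
Visit 2, enqueue [1, 5]
Visit 1, enqueue [3]
Visit 5, enqueue [4, 6]
Visit 3, enqueue []
Visit 4, enqueue []
Visit 6, enqueue []

BFS order: [0, 2, 1, 5, 3, 4, 6]


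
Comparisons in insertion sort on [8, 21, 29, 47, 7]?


Algorithm: insertion sort
Input: [8, 21, 29, 47, 7]
Sorted: [7, 8, 21, 29, 47]

7


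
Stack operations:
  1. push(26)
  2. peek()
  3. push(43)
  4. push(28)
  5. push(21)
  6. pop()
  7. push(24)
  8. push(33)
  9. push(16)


push(26) -> [26]
peek()->26
push(43) -> [26, 43]
push(28) -> [26, 43, 28]
push(21) -> [26, 43, 28, 21]
pop()->21, [26, 43, 28]
push(24) -> [26, 43, 28, 24]
push(33) -> [26, 43, 28, 24, 33]
push(16) -> [26, 43, 28, 24, 33, 16]

Final stack: [26, 43, 28, 24, 33, 16]


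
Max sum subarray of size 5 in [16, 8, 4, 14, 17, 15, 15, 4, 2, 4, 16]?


[0:5]: 59
[1:6]: 58
[2:7]: 65
[3:8]: 65
[4:9]: 53
[5:10]: 40
[6:11]: 41

Max: 65 at [2:7]


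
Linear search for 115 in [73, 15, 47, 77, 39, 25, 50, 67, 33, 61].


i=0: 73!=115
i=1: 15!=115
i=2: 47!=115
i=3: 77!=115
i=4: 39!=115
i=5: 25!=115
i=6: 50!=115
i=7: 67!=115
i=8: 33!=115
i=9: 61!=115

Not found, 10 comps


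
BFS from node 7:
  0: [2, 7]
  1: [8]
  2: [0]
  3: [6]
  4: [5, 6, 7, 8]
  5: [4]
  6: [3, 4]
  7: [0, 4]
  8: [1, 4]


Visit 7, enqueue [0, 4]
Visit 0, enqueue [2]
Visit 4, enqueue [5, 6, 8]
Visit 2, enqueue []
Visit 5, enqueue []
Visit 6, enqueue [3]
Visit 8, enqueue [1]
Visit 3, enqueue []
Visit 1, enqueue []

BFS order: [7, 0, 4, 2, 5, 6, 8, 3, 1]


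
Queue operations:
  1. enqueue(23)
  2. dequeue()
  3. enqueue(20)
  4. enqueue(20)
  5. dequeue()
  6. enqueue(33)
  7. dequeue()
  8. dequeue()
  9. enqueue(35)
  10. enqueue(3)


enqueue(23) -> [23]
dequeue()->23, []
enqueue(20) -> [20]
enqueue(20) -> [20, 20]
dequeue()->20, [20]
enqueue(33) -> [20, 33]
dequeue()->20, [33]
dequeue()->33, []
enqueue(35) -> [35]
enqueue(3) -> [35, 3]

Final queue: [35, 3]


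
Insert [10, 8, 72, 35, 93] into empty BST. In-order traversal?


Insert 10: root
Insert 8: L from 10
Insert 72: R from 10
Insert 35: R from 10 -> L from 72
Insert 93: R from 10 -> R from 72

In-order: [8, 10, 35, 72, 93]


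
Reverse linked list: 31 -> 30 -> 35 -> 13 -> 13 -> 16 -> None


Step 1: curr=31, set curr.next=prev(None) | reversed so far: 31
Step 2: curr=30, set curr.next=prev(31) | reversed so far: 30 -> 31
Step 3: curr=35, set curr.next=prev(30) | reversed so far: 35 -> 30 -> 31
Step 4: curr=13, set curr.next=prev(35) | reversed so far: 13 -> 35 -> 30 -> 31
Step 5: curr=13, set curr.next=prev(13) | reversed so far: 13 -> 13 -> 35 -> 30 -> 31
Step 6: curr=16, set curr.next=prev(13) | reversed so far: 16 -> 13 -> 13 -> 35 -> 30 -> 31

16 -> 13 -> 13 -> 35 -> 30 -> 31 -> None


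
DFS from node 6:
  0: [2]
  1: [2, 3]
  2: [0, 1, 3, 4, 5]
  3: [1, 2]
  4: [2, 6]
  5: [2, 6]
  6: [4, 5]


Visit 6, push [5, 4]
Visit 4, push [2]
Visit 2, push [5, 3, 1, 0]
Visit 0, push []
Visit 1, push [3]
Visit 3, push []
Visit 5, push []

DFS order: [6, 4, 2, 0, 1, 3, 5]


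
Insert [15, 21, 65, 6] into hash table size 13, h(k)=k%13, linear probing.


Insert 15: h=2 -> slot 2
Insert 21: h=8 -> slot 8
Insert 65: h=0 -> slot 0
Insert 6: h=6 -> slot 6

Table: [65, None, 15, None, None, None, 6, None, 21, None, None, None, None]


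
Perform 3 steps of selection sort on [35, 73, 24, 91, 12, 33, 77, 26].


Initial: [35, 73, 24, 91, 12, 33, 77, 26]
Step 1: min=12 at 4
  Swap: [12, 73, 24, 91, 35, 33, 77, 26]
Step 2: min=24 at 2
  Swap: [12, 24, 73, 91, 35, 33, 77, 26]
Step 3: min=26 at 7
  Swap: [12, 24, 26, 91, 35, 33, 77, 73]

After 3 steps: [12, 24, 26, 91, 35, 33, 77, 73]


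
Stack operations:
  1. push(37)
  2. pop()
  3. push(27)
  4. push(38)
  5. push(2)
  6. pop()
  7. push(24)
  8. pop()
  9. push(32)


push(37) -> [37]
pop()->37, []
push(27) -> [27]
push(38) -> [27, 38]
push(2) -> [27, 38, 2]
pop()->2, [27, 38]
push(24) -> [27, 38, 24]
pop()->24, [27, 38]
push(32) -> [27, 38, 32]

Final stack: [27, 38, 32]


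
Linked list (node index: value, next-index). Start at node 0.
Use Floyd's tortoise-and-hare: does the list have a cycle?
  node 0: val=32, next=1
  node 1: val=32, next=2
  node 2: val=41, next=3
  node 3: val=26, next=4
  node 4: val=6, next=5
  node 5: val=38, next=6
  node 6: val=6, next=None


Floyd's tortoise (slow, +1) and hare (fast, +2):
  init: slow=0, fast=0
  step 1: slow=1, fast=2
  step 2: slow=2, fast=4
  step 3: slow=3, fast=6
  step 4: fast -> None, no cycle

Cycle: no


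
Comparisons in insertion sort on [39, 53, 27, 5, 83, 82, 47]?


Algorithm: insertion sort
Input: [39, 53, 27, 5, 83, 82, 47]
Sorted: [5, 27, 39, 47, 53, 82, 83]

13


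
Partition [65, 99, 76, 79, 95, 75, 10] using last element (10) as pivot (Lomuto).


Pivot: 10
Place pivot at 0: [10, 99, 76, 79, 95, 75, 65]

Partitioned: [10, 99, 76, 79, 95, 75, 65]


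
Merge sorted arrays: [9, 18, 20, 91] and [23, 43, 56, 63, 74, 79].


Take 9 from A
Take 18 from A
Take 20 from A
Take 23 from B
Take 43 from B
Take 56 from B
Take 63 from B
Take 74 from B
Take 79 from B

Merged: [9, 18, 20, 23, 43, 56, 63, 74, 79, 91]


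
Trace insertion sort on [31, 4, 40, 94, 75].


Initial: [31, 4, 40, 94, 75]
Insert 4: [4, 31, 40, 94, 75]
Insert 40: [4, 31, 40, 94, 75]
Insert 94: [4, 31, 40, 94, 75]
Insert 75: [4, 31, 40, 75, 94]

Sorted: [4, 31, 40, 75, 94]


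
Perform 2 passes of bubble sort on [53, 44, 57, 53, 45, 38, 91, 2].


Initial: [53, 44, 57, 53, 45, 38, 91, 2]
Pass 1: [44, 53, 53, 45, 38, 57, 2, 91] (5 swaps)
Pass 2: [44, 53, 45, 38, 53, 2, 57, 91] (3 swaps)

After 2 passes: [44, 53, 45, 38, 53, 2, 57, 91]


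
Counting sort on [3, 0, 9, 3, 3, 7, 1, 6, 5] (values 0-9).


Input: [3, 0, 9, 3, 3, 7, 1, 6, 5]
Counts: [1, 1, 0, 3, 0, 1, 1, 1, 0, 1]

Sorted: [0, 1, 3, 3, 3, 5, 6, 7, 9]


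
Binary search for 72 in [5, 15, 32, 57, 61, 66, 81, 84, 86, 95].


Step 1: lo=0, hi=9, mid=4, val=61
Step 2: lo=5, hi=9, mid=7, val=84
Step 3: lo=5, hi=6, mid=5, val=66
Step 4: lo=6, hi=6, mid=6, val=81

Not found


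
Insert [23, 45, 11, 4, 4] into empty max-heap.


Insert 23: [23]
Insert 45: [45, 23]
Insert 11: [45, 23, 11]
Insert 4: [45, 23, 11, 4]
Insert 4: [45, 23, 11, 4, 4]

Final heap: [45, 23, 11, 4, 4]


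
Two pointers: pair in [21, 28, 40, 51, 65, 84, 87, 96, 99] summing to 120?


lo=0(21)+hi=8(99)=120

Yes: 21+99=120


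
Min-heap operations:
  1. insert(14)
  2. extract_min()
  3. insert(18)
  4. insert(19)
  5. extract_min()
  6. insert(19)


insert(14) -> [14]
extract_min()->14, []
insert(18) -> [18]
insert(19) -> [18, 19]
extract_min()->18, [19]
insert(19) -> [19, 19]

Final heap: [19, 19]


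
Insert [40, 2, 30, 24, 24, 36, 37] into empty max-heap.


Insert 40: [40]
Insert 2: [40, 2]
Insert 30: [40, 2, 30]
Insert 24: [40, 24, 30, 2]
Insert 24: [40, 24, 30, 2, 24]
Insert 36: [40, 24, 36, 2, 24, 30]
Insert 37: [40, 24, 37, 2, 24, 30, 36]

Final heap: [40, 24, 37, 2, 24, 30, 36]


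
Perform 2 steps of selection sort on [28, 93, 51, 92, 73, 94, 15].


Initial: [28, 93, 51, 92, 73, 94, 15]
Step 1: min=15 at 6
  Swap: [15, 93, 51, 92, 73, 94, 28]
Step 2: min=28 at 6
  Swap: [15, 28, 51, 92, 73, 94, 93]

After 2 steps: [15, 28, 51, 92, 73, 94, 93]


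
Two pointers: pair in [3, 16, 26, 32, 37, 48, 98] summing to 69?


lo=0(3)+hi=6(98)=101
lo=0(3)+hi=5(48)=51
lo=1(16)+hi=5(48)=64
lo=2(26)+hi=5(48)=74
lo=2(26)+hi=4(37)=63
lo=3(32)+hi=4(37)=69

Yes: 32+37=69


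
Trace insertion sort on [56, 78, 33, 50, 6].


Initial: [56, 78, 33, 50, 6]
Insert 78: [56, 78, 33, 50, 6]
Insert 33: [33, 56, 78, 50, 6]
Insert 50: [33, 50, 56, 78, 6]
Insert 6: [6, 33, 50, 56, 78]

Sorted: [6, 33, 50, 56, 78]


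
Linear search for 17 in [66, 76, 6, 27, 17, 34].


i=0: 66!=17
i=1: 76!=17
i=2: 6!=17
i=3: 27!=17
i=4: 17==17 found!

Found at 4, 5 comps


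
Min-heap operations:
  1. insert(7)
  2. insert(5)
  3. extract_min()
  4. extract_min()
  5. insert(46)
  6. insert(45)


insert(7) -> [7]
insert(5) -> [5, 7]
extract_min()->5, [7]
extract_min()->7, []
insert(46) -> [46]
insert(45) -> [45, 46]

Final heap: [45, 46]


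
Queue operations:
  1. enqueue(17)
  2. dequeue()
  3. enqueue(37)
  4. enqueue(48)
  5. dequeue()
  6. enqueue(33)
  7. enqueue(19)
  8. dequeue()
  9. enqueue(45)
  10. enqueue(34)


enqueue(17) -> [17]
dequeue()->17, []
enqueue(37) -> [37]
enqueue(48) -> [37, 48]
dequeue()->37, [48]
enqueue(33) -> [48, 33]
enqueue(19) -> [48, 33, 19]
dequeue()->48, [33, 19]
enqueue(45) -> [33, 19, 45]
enqueue(34) -> [33, 19, 45, 34]

Final queue: [33, 19, 45, 34]


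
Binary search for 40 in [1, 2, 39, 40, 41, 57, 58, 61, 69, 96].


Step 1: lo=0, hi=9, mid=4, val=41
Step 2: lo=0, hi=3, mid=1, val=2
Step 3: lo=2, hi=3, mid=2, val=39
Step 4: lo=3, hi=3, mid=3, val=40

Found at index 3


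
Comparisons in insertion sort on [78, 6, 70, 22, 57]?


Algorithm: insertion sort
Input: [78, 6, 70, 22, 57]
Sorted: [6, 22, 57, 70, 78]

9


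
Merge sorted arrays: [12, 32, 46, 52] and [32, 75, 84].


Take 12 from A
Take 32 from A
Take 32 from B
Take 46 from A
Take 52 from A

Merged: [12, 32, 32, 46, 52, 75, 84]


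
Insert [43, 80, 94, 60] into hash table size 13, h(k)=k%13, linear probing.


Insert 43: h=4 -> slot 4
Insert 80: h=2 -> slot 2
Insert 94: h=3 -> slot 3
Insert 60: h=8 -> slot 8

Table: [None, None, 80, 94, 43, None, None, None, 60, None, None, None, None]


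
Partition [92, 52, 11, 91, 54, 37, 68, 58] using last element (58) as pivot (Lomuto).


Pivot: 58
  52 <= 58: swap -> [52, 92, 11, 91, 54, 37, 68, 58]
  11 <= 58: swap -> [52, 11, 92, 91, 54, 37, 68, 58]
  54 <= 58: swap -> [52, 11, 54, 91, 92, 37, 68, 58]
  37 <= 58: swap -> [52, 11, 54, 37, 92, 91, 68, 58]
Place pivot at 4: [52, 11, 54, 37, 58, 91, 68, 92]

Partitioned: [52, 11, 54, 37, 58, 91, 68, 92]


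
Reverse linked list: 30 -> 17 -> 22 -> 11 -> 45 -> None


Step 1: curr=30, set curr.next=prev(None) | reversed so far: 30
Step 2: curr=17, set curr.next=prev(30) | reversed so far: 17 -> 30
Step 3: curr=22, set curr.next=prev(17) | reversed so far: 22 -> 17 -> 30
Step 4: curr=11, set curr.next=prev(22) | reversed so far: 11 -> 22 -> 17 -> 30
Step 5: curr=45, set curr.next=prev(11) | reversed so far: 45 -> 11 -> 22 -> 17 -> 30

45 -> 11 -> 22 -> 17 -> 30 -> None


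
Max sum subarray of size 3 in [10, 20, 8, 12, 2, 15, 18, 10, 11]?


[0:3]: 38
[1:4]: 40
[2:5]: 22
[3:6]: 29
[4:7]: 35
[5:8]: 43
[6:9]: 39

Max: 43 at [5:8]


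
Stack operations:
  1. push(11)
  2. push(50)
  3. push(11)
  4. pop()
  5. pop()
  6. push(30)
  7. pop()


push(11) -> [11]
push(50) -> [11, 50]
push(11) -> [11, 50, 11]
pop()->11, [11, 50]
pop()->50, [11]
push(30) -> [11, 30]
pop()->30, [11]

Final stack: [11]


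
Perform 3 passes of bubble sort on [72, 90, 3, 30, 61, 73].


Initial: [72, 90, 3, 30, 61, 73]
Pass 1: [72, 3, 30, 61, 73, 90] (4 swaps)
Pass 2: [3, 30, 61, 72, 73, 90] (3 swaps)
Pass 3: [3, 30, 61, 72, 73, 90] (0 swaps)

After 3 passes: [3, 30, 61, 72, 73, 90]


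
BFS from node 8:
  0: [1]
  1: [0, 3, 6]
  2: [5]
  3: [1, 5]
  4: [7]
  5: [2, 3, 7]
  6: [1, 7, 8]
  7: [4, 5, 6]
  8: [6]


Visit 8, enqueue [6]
Visit 6, enqueue [1, 7]
Visit 1, enqueue [0, 3]
Visit 7, enqueue [4, 5]
Visit 0, enqueue []
Visit 3, enqueue []
Visit 4, enqueue []
Visit 5, enqueue [2]
Visit 2, enqueue []

BFS order: [8, 6, 1, 7, 0, 3, 4, 5, 2]


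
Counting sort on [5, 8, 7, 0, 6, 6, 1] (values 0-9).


Input: [5, 8, 7, 0, 6, 6, 1]
Counts: [1, 1, 0, 0, 0, 1, 2, 1, 1, 0]

Sorted: [0, 1, 5, 6, 6, 7, 8]


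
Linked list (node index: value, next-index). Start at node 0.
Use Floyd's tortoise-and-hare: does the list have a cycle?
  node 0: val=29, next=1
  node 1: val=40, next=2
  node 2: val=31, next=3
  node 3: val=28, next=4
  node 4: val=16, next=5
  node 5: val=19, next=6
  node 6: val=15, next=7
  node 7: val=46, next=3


Floyd's tortoise (slow, +1) and hare (fast, +2):
  init: slow=0, fast=0
  step 1: slow=1, fast=2
  step 2: slow=2, fast=4
  step 3: slow=3, fast=6
  step 4: slow=4, fast=3
  step 5: slow=5, fast=5
  slow == fast at node 5: cycle detected

Cycle: yes


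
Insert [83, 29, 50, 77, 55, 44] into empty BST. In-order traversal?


Insert 83: root
Insert 29: L from 83
Insert 50: L from 83 -> R from 29
Insert 77: L from 83 -> R from 29 -> R from 50
Insert 55: L from 83 -> R from 29 -> R from 50 -> L from 77
Insert 44: L from 83 -> R from 29 -> L from 50

In-order: [29, 44, 50, 55, 77, 83]


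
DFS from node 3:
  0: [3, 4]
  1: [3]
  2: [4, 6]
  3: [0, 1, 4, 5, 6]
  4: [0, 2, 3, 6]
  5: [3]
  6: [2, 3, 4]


Visit 3, push [6, 5, 4, 1, 0]
Visit 0, push [4]
Visit 4, push [6, 2]
Visit 2, push [6]
Visit 6, push []
Visit 1, push []
Visit 5, push []

DFS order: [3, 0, 4, 2, 6, 1, 5]


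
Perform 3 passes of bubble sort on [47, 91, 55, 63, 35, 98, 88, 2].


Initial: [47, 91, 55, 63, 35, 98, 88, 2]
Pass 1: [47, 55, 63, 35, 91, 88, 2, 98] (5 swaps)
Pass 2: [47, 55, 35, 63, 88, 2, 91, 98] (3 swaps)
Pass 3: [47, 35, 55, 63, 2, 88, 91, 98] (2 swaps)

After 3 passes: [47, 35, 55, 63, 2, 88, 91, 98]


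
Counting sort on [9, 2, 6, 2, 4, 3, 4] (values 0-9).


Input: [9, 2, 6, 2, 4, 3, 4]
Counts: [0, 0, 2, 1, 2, 0, 1, 0, 0, 1]

Sorted: [2, 2, 3, 4, 4, 6, 9]


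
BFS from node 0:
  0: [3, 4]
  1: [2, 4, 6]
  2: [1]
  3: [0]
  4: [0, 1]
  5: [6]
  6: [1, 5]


Visit 0, enqueue [3, 4]
Visit 3, enqueue []
Visit 4, enqueue [1]
Visit 1, enqueue [2, 6]
Visit 2, enqueue []
Visit 6, enqueue [5]
Visit 5, enqueue []

BFS order: [0, 3, 4, 1, 2, 6, 5]


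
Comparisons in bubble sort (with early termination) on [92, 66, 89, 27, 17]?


Algorithm: bubble sort (with early termination)
Input: [92, 66, 89, 27, 17]
Sorted: [17, 27, 66, 89, 92]

10


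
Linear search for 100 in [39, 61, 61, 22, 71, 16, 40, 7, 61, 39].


i=0: 39!=100
i=1: 61!=100
i=2: 61!=100
i=3: 22!=100
i=4: 71!=100
i=5: 16!=100
i=6: 40!=100
i=7: 7!=100
i=8: 61!=100
i=9: 39!=100

Not found, 10 comps


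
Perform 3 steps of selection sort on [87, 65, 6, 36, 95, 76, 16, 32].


Initial: [87, 65, 6, 36, 95, 76, 16, 32]
Step 1: min=6 at 2
  Swap: [6, 65, 87, 36, 95, 76, 16, 32]
Step 2: min=16 at 6
  Swap: [6, 16, 87, 36, 95, 76, 65, 32]
Step 3: min=32 at 7
  Swap: [6, 16, 32, 36, 95, 76, 65, 87]

After 3 steps: [6, 16, 32, 36, 95, 76, 65, 87]


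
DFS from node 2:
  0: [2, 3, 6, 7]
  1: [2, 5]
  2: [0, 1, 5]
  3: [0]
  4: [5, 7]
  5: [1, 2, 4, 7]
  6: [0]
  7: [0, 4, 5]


Visit 2, push [5, 1, 0]
Visit 0, push [7, 6, 3]
Visit 3, push []
Visit 6, push []
Visit 7, push [5, 4]
Visit 4, push [5]
Visit 5, push [1]
Visit 1, push []

DFS order: [2, 0, 3, 6, 7, 4, 5, 1]


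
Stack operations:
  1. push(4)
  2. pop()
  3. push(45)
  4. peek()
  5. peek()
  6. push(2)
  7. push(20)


push(4) -> [4]
pop()->4, []
push(45) -> [45]
peek()->45
peek()->45
push(2) -> [45, 2]
push(20) -> [45, 2, 20]

Final stack: [45, 2, 20]


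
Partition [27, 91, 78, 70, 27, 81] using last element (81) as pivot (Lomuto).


Pivot: 81
  27 <= 81: advance i (no swap)
  78 <= 81: swap -> [27, 78, 91, 70, 27, 81]
  70 <= 81: swap -> [27, 78, 70, 91, 27, 81]
  27 <= 81: swap -> [27, 78, 70, 27, 91, 81]
Place pivot at 4: [27, 78, 70, 27, 81, 91]

Partitioned: [27, 78, 70, 27, 81, 91]


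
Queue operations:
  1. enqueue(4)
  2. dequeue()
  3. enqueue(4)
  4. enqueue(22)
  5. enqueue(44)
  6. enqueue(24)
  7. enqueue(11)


enqueue(4) -> [4]
dequeue()->4, []
enqueue(4) -> [4]
enqueue(22) -> [4, 22]
enqueue(44) -> [4, 22, 44]
enqueue(24) -> [4, 22, 44, 24]
enqueue(11) -> [4, 22, 44, 24, 11]

Final queue: [4, 22, 44, 24, 11]


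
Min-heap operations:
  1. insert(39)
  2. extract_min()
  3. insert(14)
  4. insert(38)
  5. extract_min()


insert(39) -> [39]
extract_min()->39, []
insert(14) -> [14]
insert(38) -> [14, 38]
extract_min()->14, [38]

Final heap: [38]


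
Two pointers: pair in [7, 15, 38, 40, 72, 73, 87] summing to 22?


lo=0(7)+hi=6(87)=94
lo=0(7)+hi=5(73)=80
lo=0(7)+hi=4(72)=79
lo=0(7)+hi=3(40)=47
lo=0(7)+hi=2(38)=45
lo=0(7)+hi=1(15)=22

Yes: 7+15=22


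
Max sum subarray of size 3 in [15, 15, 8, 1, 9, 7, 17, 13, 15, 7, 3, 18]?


[0:3]: 38
[1:4]: 24
[2:5]: 18
[3:6]: 17
[4:7]: 33
[5:8]: 37
[6:9]: 45
[7:10]: 35
[8:11]: 25
[9:12]: 28

Max: 45 at [6:9]


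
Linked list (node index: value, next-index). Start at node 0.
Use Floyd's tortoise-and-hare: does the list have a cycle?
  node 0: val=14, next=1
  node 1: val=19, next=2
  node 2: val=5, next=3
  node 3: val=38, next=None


Floyd's tortoise (slow, +1) and hare (fast, +2):
  init: slow=0, fast=0
  step 1: slow=1, fast=2
  step 2: fast 2->3->None, no cycle

Cycle: no


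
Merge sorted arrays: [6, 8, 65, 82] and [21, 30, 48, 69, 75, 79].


Take 6 from A
Take 8 from A
Take 21 from B
Take 30 from B
Take 48 from B
Take 65 from A
Take 69 from B
Take 75 from B
Take 79 from B

Merged: [6, 8, 21, 30, 48, 65, 69, 75, 79, 82]


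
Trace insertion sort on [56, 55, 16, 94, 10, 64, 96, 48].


Initial: [56, 55, 16, 94, 10, 64, 96, 48]
Insert 55: [55, 56, 16, 94, 10, 64, 96, 48]
Insert 16: [16, 55, 56, 94, 10, 64, 96, 48]
Insert 94: [16, 55, 56, 94, 10, 64, 96, 48]
Insert 10: [10, 16, 55, 56, 94, 64, 96, 48]
Insert 64: [10, 16, 55, 56, 64, 94, 96, 48]
Insert 96: [10, 16, 55, 56, 64, 94, 96, 48]
Insert 48: [10, 16, 48, 55, 56, 64, 94, 96]

Sorted: [10, 16, 48, 55, 56, 64, 94, 96]


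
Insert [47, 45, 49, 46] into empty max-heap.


Insert 47: [47]
Insert 45: [47, 45]
Insert 49: [49, 45, 47]
Insert 46: [49, 46, 47, 45]

Final heap: [49, 46, 47, 45]


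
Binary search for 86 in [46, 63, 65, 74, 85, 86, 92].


Step 1: lo=0, hi=6, mid=3, val=74
Step 2: lo=4, hi=6, mid=5, val=86

Found at index 5


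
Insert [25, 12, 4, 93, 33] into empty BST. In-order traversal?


Insert 25: root
Insert 12: L from 25
Insert 4: L from 25 -> L from 12
Insert 93: R from 25
Insert 33: R from 25 -> L from 93

In-order: [4, 12, 25, 33, 93]


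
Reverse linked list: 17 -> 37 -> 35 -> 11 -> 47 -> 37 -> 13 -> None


Step 1: curr=17, set curr.next=prev(None) | reversed so far: 17
Step 2: curr=37, set curr.next=prev(17) | reversed so far: 37 -> 17
Step 3: curr=35, set curr.next=prev(37) | reversed so far: 35 -> 37 -> 17
Step 4: curr=11, set curr.next=prev(35) | reversed so far: 11 -> 35 -> 37 -> 17
Step 5: curr=47, set curr.next=prev(11) | reversed so far: 47 -> 11 -> 35 -> 37 -> 17
Step 6: curr=37, set curr.next=prev(47) | reversed so far: 37 -> 47 -> 11 -> 35 -> 37 -> 17
Step 7: curr=13, set curr.next=prev(37) | reversed so far: 13 -> 37 -> 47 -> 11 -> 35 -> 37 -> 17

13 -> 37 -> 47 -> 11 -> 35 -> 37 -> 17 -> None


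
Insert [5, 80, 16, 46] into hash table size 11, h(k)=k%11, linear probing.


Insert 5: h=5 -> slot 5
Insert 80: h=3 -> slot 3
Insert 16: h=5, 1 probes -> slot 6
Insert 46: h=2 -> slot 2

Table: [None, None, 46, 80, None, 5, 16, None, None, None, None]


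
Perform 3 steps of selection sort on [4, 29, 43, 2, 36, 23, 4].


Initial: [4, 29, 43, 2, 36, 23, 4]
Step 1: min=2 at 3
  Swap: [2, 29, 43, 4, 36, 23, 4]
Step 2: min=4 at 3
  Swap: [2, 4, 43, 29, 36, 23, 4]
Step 3: min=4 at 6
  Swap: [2, 4, 4, 29, 36, 23, 43]

After 3 steps: [2, 4, 4, 29, 36, 23, 43]


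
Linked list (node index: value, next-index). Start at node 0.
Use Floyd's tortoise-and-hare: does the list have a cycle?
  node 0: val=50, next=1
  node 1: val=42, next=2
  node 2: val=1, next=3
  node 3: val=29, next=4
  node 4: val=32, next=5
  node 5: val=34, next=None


Floyd's tortoise (slow, +1) and hare (fast, +2):
  init: slow=0, fast=0
  step 1: slow=1, fast=2
  step 2: slow=2, fast=4
  step 3: fast 4->5->None, no cycle

Cycle: no


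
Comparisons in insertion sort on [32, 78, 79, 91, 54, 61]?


Algorithm: insertion sort
Input: [32, 78, 79, 91, 54, 61]
Sorted: [32, 54, 61, 78, 79, 91]

11


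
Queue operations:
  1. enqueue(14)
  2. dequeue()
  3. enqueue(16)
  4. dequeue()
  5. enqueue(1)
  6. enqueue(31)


enqueue(14) -> [14]
dequeue()->14, []
enqueue(16) -> [16]
dequeue()->16, []
enqueue(1) -> [1]
enqueue(31) -> [1, 31]

Final queue: [1, 31]


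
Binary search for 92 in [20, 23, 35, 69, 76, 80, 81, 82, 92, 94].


Step 1: lo=0, hi=9, mid=4, val=76
Step 2: lo=5, hi=9, mid=7, val=82
Step 3: lo=8, hi=9, mid=8, val=92

Found at index 8


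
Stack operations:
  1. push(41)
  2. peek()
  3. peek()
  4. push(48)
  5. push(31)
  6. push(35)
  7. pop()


push(41) -> [41]
peek()->41
peek()->41
push(48) -> [41, 48]
push(31) -> [41, 48, 31]
push(35) -> [41, 48, 31, 35]
pop()->35, [41, 48, 31]

Final stack: [41, 48, 31]


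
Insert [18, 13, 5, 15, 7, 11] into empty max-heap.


Insert 18: [18]
Insert 13: [18, 13]
Insert 5: [18, 13, 5]
Insert 15: [18, 15, 5, 13]
Insert 7: [18, 15, 5, 13, 7]
Insert 11: [18, 15, 11, 13, 7, 5]

Final heap: [18, 15, 11, 13, 7, 5]


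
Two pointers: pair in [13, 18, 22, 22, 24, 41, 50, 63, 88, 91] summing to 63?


lo=0(13)+hi=9(91)=104
lo=0(13)+hi=8(88)=101
lo=0(13)+hi=7(63)=76
lo=0(13)+hi=6(50)=63

Yes: 13+50=63


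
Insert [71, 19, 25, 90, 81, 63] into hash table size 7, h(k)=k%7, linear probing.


Insert 71: h=1 -> slot 1
Insert 19: h=5 -> slot 5
Insert 25: h=4 -> slot 4
Insert 90: h=6 -> slot 6
Insert 81: h=4, 3 probes -> slot 0
Insert 63: h=0, 2 probes -> slot 2

Table: [81, 71, 63, None, 25, 19, 90]


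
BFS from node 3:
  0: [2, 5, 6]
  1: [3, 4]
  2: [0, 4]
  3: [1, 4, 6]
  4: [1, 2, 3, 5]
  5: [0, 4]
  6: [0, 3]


Visit 3, enqueue [1, 4, 6]
Visit 1, enqueue []
Visit 4, enqueue [2, 5]
Visit 6, enqueue [0]
Visit 2, enqueue []
Visit 5, enqueue []
Visit 0, enqueue []

BFS order: [3, 1, 4, 6, 2, 5, 0]


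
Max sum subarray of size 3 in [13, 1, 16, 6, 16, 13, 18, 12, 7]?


[0:3]: 30
[1:4]: 23
[2:5]: 38
[3:6]: 35
[4:7]: 47
[5:8]: 43
[6:9]: 37

Max: 47 at [4:7]


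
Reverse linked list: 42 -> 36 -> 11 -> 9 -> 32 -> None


Step 1: curr=42, set curr.next=prev(None) | reversed so far: 42
Step 2: curr=36, set curr.next=prev(42) | reversed so far: 36 -> 42
Step 3: curr=11, set curr.next=prev(36) | reversed so far: 11 -> 36 -> 42
Step 4: curr=9, set curr.next=prev(11) | reversed so far: 9 -> 11 -> 36 -> 42
Step 5: curr=32, set curr.next=prev(9) | reversed so far: 32 -> 9 -> 11 -> 36 -> 42

32 -> 9 -> 11 -> 36 -> 42 -> None


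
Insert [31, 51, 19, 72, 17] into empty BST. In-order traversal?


Insert 31: root
Insert 51: R from 31
Insert 19: L from 31
Insert 72: R from 31 -> R from 51
Insert 17: L from 31 -> L from 19

In-order: [17, 19, 31, 51, 72]


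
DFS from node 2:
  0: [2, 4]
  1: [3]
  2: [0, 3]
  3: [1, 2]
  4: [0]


Visit 2, push [3, 0]
Visit 0, push [4]
Visit 4, push []
Visit 3, push [1]
Visit 1, push []

DFS order: [2, 0, 4, 3, 1]


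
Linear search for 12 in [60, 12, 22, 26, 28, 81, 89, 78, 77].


i=0: 60!=12
i=1: 12==12 found!

Found at 1, 2 comps


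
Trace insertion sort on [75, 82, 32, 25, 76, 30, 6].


Initial: [75, 82, 32, 25, 76, 30, 6]
Insert 82: [75, 82, 32, 25, 76, 30, 6]
Insert 32: [32, 75, 82, 25, 76, 30, 6]
Insert 25: [25, 32, 75, 82, 76, 30, 6]
Insert 76: [25, 32, 75, 76, 82, 30, 6]
Insert 30: [25, 30, 32, 75, 76, 82, 6]
Insert 6: [6, 25, 30, 32, 75, 76, 82]

Sorted: [6, 25, 30, 32, 75, 76, 82]


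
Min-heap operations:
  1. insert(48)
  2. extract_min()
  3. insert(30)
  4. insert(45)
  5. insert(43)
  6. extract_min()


insert(48) -> [48]
extract_min()->48, []
insert(30) -> [30]
insert(45) -> [30, 45]
insert(43) -> [30, 45, 43]
extract_min()->30, [43, 45]

Final heap: [43, 45]


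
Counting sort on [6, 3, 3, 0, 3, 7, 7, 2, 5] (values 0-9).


Input: [6, 3, 3, 0, 3, 7, 7, 2, 5]
Counts: [1, 0, 1, 3, 0, 1, 1, 2, 0, 0]

Sorted: [0, 2, 3, 3, 3, 5, 6, 7, 7]


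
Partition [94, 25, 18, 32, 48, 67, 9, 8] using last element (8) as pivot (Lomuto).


Pivot: 8
Place pivot at 0: [8, 25, 18, 32, 48, 67, 9, 94]

Partitioned: [8, 25, 18, 32, 48, 67, 9, 94]


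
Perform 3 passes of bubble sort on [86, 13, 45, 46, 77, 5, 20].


Initial: [86, 13, 45, 46, 77, 5, 20]
Pass 1: [13, 45, 46, 77, 5, 20, 86] (6 swaps)
Pass 2: [13, 45, 46, 5, 20, 77, 86] (2 swaps)
Pass 3: [13, 45, 5, 20, 46, 77, 86] (2 swaps)

After 3 passes: [13, 45, 5, 20, 46, 77, 86]


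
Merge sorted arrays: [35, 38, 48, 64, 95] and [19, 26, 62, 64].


Take 19 from B
Take 26 from B
Take 35 from A
Take 38 from A
Take 48 from A
Take 62 from B
Take 64 from A
Take 64 from B

Merged: [19, 26, 35, 38, 48, 62, 64, 64, 95]


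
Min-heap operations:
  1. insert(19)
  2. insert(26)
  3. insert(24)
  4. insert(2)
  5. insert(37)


insert(19) -> [19]
insert(26) -> [19, 26]
insert(24) -> [19, 26, 24]
insert(2) -> [2, 19, 24, 26]
insert(37) -> [2, 19, 24, 26, 37]

Final heap: [2, 19, 24, 26, 37]


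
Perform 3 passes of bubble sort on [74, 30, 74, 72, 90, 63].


Initial: [74, 30, 74, 72, 90, 63]
Pass 1: [30, 74, 72, 74, 63, 90] (3 swaps)
Pass 2: [30, 72, 74, 63, 74, 90] (2 swaps)
Pass 3: [30, 72, 63, 74, 74, 90] (1 swaps)

After 3 passes: [30, 72, 63, 74, 74, 90]


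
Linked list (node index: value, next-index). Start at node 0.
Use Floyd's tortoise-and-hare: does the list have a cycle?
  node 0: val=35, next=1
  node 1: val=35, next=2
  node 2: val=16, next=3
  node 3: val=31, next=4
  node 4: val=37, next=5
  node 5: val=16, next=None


Floyd's tortoise (slow, +1) and hare (fast, +2):
  init: slow=0, fast=0
  step 1: slow=1, fast=2
  step 2: slow=2, fast=4
  step 3: fast 4->5->None, no cycle

Cycle: no


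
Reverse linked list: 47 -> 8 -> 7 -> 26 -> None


Step 1: curr=47, set curr.next=prev(None) | reversed so far: 47
Step 2: curr=8, set curr.next=prev(47) | reversed so far: 8 -> 47
Step 3: curr=7, set curr.next=prev(8) | reversed so far: 7 -> 8 -> 47
Step 4: curr=26, set curr.next=prev(7) | reversed so far: 26 -> 7 -> 8 -> 47

26 -> 7 -> 8 -> 47 -> None


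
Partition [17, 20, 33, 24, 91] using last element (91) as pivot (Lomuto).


Pivot: 91
  17 <= 91: advance i (no swap)
  20 <= 91: advance i (no swap)
  33 <= 91: advance i (no swap)
  24 <= 91: advance i (no swap)
Place pivot at 4: [17, 20, 33, 24, 91]

Partitioned: [17, 20, 33, 24, 91]


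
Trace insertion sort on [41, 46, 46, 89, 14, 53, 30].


Initial: [41, 46, 46, 89, 14, 53, 30]
Insert 46: [41, 46, 46, 89, 14, 53, 30]
Insert 46: [41, 46, 46, 89, 14, 53, 30]
Insert 89: [41, 46, 46, 89, 14, 53, 30]
Insert 14: [14, 41, 46, 46, 89, 53, 30]
Insert 53: [14, 41, 46, 46, 53, 89, 30]
Insert 30: [14, 30, 41, 46, 46, 53, 89]

Sorted: [14, 30, 41, 46, 46, 53, 89]


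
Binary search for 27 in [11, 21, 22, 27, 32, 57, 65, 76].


Step 1: lo=0, hi=7, mid=3, val=27

Found at index 3


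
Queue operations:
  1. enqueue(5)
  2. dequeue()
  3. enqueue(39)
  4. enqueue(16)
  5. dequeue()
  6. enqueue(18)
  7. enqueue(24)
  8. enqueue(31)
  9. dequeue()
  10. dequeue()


enqueue(5) -> [5]
dequeue()->5, []
enqueue(39) -> [39]
enqueue(16) -> [39, 16]
dequeue()->39, [16]
enqueue(18) -> [16, 18]
enqueue(24) -> [16, 18, 24]
enqueue(31) -> [16, 18, 24, 31]
dequeue()->16, [18, 24, 31]
dequeue()->18, [24, 31]

Final queue: [24, 31]


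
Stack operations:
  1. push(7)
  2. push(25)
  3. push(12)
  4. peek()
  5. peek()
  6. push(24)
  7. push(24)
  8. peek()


push(7) -> [7]
push(25) -> [7, 25]
push(12) -> [7, 25, 12]
peek()->12
peek()->12
push(24) -> [7, 25, 12, 24]
push(24) -> [7, 25, 12, 24, 24]
peek()->24

Final stack: [7, 25, 12, 24, 24]


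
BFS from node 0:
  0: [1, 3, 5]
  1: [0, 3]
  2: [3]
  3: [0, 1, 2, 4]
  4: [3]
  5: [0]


Visit 0, enqueue [1, 3, 5]
Visit 1, enqueue []
Visit 3, enqueue [2, 4]
Visit 5, enqueue []
Visit 2, enqueue []
Visit 4, enqueue []

BFS order: [0, 1, 3, 5, 2, 4]


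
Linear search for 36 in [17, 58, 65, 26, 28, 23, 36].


i=0: 17!=36
i=1: 58!=36
i=2: 65!=36
i=3: 26!=36
i=4: 28!=36
i=5: 23!=36
i=6: 36==36 found!

Found at 6, 7 comps


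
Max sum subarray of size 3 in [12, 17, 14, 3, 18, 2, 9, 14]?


[0:3]: 43
[1:4]: 34
[2:5]: 35
[3:6]: 23
[4:7]: 29
[5:8]: 25

Max: 43 at [0:3]


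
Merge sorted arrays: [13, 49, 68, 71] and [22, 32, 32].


Take 13 from A
Take 22 from B
Take 32 from B
Take 32 from B

Merged: [13, 22, 32, 32, 49, 68, 71]


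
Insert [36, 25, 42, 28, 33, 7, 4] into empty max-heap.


Insert 36: [36]
Insert 25: [36, 25]
Insert 42: [42, 25, 36]
Insert 28: [42, 28, 36, 25]
Insert 33: [42, 33, 36, 25, 28]
Insert 7: [42, 33, 36, 25, 28, 7]
Insert 4: [42, 33, 36, 25, 28, 7, 4]

Final heap: [42, 33, 36, 25, 28, 7, 4]


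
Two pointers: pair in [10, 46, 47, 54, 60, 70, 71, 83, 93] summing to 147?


lo=0(10)+hi=8(93)=103
lo=1(46)+hi=8(93)=139
lo=2(47)+hi=8(93)=140
lo=3(54)+hi=8(93)=147

Yes: 54+93=147


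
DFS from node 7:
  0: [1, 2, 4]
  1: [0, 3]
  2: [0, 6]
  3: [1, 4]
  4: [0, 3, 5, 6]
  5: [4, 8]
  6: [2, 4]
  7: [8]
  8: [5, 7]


Visit 7, push [8]
Visit 8, push [5]
Visit 5, push [4]
Visit 4, push [6, 3, 0]
Visit 0, push [2, 1]
Visit 1, push [3]
Visit 3, push []
Visit 2, push [6]
Visit 6, push []

DFS order: [7, 8, 5, 4, 0, 1, 3, 2, 6]


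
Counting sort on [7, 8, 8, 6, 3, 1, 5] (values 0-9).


Input: [7, 8, 8, 6, 3, 1, 5]
Counts: [0, 1, 0, 1, 0, 1, 1, 1, 2, 0]

Sorted: [1, 3, 5, 6, 7, 8, 8]


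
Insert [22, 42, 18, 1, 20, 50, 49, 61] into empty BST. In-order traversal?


Insert 22: root
Insert 42: R from 22
Insert 18: L from 22
Insert 1: L from 22 -> L from 18
Insert 20: L from 22 -> R from 18
Insert 50: R from 22 -> R from 42
Insert 49: R from 22 -> R from 42 -> L from 50
Insert 61: R from 22 -> R from 42 -> R from 50

In-order: [1, 18, 20, 22, 42, 49, 50, 61]


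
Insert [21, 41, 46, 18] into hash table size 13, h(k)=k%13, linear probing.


Insert 21: h=8 -> slot 8
Insert 41: h=2 -> slot 2
Insert 46: h=7 -> slot 7
Insert 18: h=5 -> slot 5

Table: [None, None, 41, None, None, 18, None, 46, 21, None, None, None, None]


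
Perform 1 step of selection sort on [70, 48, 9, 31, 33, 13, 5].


Initial: [70, 48, 9, 31, 33, 13, 5]
Step 1: min=5 at 6
  Swap: [5, 48, 9, 31, 33, 13, 70]

After 1 step: [5, 48, 9, 31, 33, 13, 70]


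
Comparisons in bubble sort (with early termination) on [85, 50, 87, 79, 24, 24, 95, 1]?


Algorithm: bubble sort (with early termination)
Input: [85, 50, 87, 79, 24, 24, 95, 1]
Sorted: [1, 24, 24, 50, 79, 85, 87, 95]

28


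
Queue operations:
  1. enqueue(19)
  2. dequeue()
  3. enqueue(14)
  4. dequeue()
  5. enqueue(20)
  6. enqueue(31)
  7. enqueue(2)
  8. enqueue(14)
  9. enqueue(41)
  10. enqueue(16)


enqueue(19) -> [19]
dequeue()->19, []
enqueue(14) -> [14]
dequeue()->14, []
enqueue(20) -> [20]
enqueue(31) -> [20, 31]
enqueue(2) -> [20, 31, 2]
enqueue(14) -> [20, 31, 2, 14]
enqueue(41) -> [20, 31, 2, 14, 41]
enqueue(16) -> [20, 31, 2, 14, 41, 16]

Final queue: [20, 31, 2, 14, 41, 16]


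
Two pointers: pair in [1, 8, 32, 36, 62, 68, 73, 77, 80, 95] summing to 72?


lo=0(1)+hi=9(95)=96
lo=0(1)+hi=8(80)=81
lo=0(1)+hi=7(77)=78
lo=0(1)+hi=6(73)=74
lo=0(1)+hi=5(68)=69
lo=1(8)+hi=5(68)=76
lo=1(8)+hi=4(62)=70
lo=2(32)+hi=4(62)=94
lo=2(32)+hi=3(36)=68

No pair found


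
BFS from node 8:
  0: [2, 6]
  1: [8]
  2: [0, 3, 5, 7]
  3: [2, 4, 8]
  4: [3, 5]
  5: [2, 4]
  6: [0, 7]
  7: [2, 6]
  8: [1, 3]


Visit 8, enqueue [1, 3]
Visit 1, enqueue []
Visit 3, enqueue [2, 4]
Visit 2, enqueue [0, 5, 7]
Visit 4, enqueue []
Visit 0, enqueue [6]
Visit 5, enqueue []
Visit 7, enqueue []
Visit 6, enqueue []

BFS order: [8, 1, 3, 2, 4, 0, 5, 7, 6]


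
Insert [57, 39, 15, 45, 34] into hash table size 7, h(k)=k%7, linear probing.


Insert 57: h=1 -> slot 1
Insert 39: h=4 -> slot 4
Insert 15: h=1, 1 probes -> slot 2
Insert 45: h=3 -> slot 3
Insert 34: h=6 -> slot 6

Table: [None, 57, 15, 45, 39, None, 34]


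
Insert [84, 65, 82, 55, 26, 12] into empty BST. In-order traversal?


Insert 84: root
Insert 65: L from 84
Insert 82: L from 84 -> R from 65
Insert 55: L from 84 -> L from 65
Insert 26: L from 84 -> L from 65 -> L from 55
Insert 12: L from 84 -> L from 65 -> L from 55 -> L from 26

In-order: [12, 26, 55, 65, 82, 84]


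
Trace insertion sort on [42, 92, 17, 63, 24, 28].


Initial: [42, 92, 17, 63, 24, 28]
Insert 92: [42, 92, 17, 63, 24, 28]
Insert 17: [17, 42, 92, 63, 24, 28]
Insert 63: [17, 42, 63, 92, 24, 28]
Insert 24: [17, 24, 42, 63, 92, 28]
Insert 28: [17, 24, 28, 42, 63, 92]

Sorted: [17, 24, 28, 42, 63, 92]


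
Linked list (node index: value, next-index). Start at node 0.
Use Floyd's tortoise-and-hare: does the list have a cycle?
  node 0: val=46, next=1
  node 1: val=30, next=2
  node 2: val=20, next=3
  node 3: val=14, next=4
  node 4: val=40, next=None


Floyd's tortoise (slow, +1) and hare (fast, +2):
  init: slow=0, fast=0
  step 1: slow=1, fast=2
  step 2: slow=2, fast=4
  step 3: fast -> None, no cycle

Cycle: no


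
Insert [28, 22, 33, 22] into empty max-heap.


Insert 28: [28]
Insert 22: [28, 22]
Insert 33: [33, 22, 28]
Insert 22: [33, 22, 28, 22]

Final heap: [33, 22, 28, 22]


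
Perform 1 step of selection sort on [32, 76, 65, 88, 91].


Initial: [32, 76, 65, 88, 91]
Step 1: min=32 at 0
  Swap: [32, 76, 65, 88, 91]

After 1 step: [32, 76, 65, 88, 91]


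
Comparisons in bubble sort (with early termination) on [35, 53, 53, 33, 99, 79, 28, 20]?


Algorithm: bubble sort (with early termination)
Input: [35, 53, 53, 33, 99, 79, 28, 20]
Sorted: [20, 28, 33, 35, 53, 53, 79, 99]

28


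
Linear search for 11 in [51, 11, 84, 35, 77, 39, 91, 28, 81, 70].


i=0: 51!=11
i=1: 11==11 found!

Found at 1, 2 comps


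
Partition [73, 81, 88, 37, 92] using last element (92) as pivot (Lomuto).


Pivot: 92
  73 <= 92: advance i (no swap)
  81 <= 92: advance i (no swap)
  88 <= 92: advance i (no swap)
  37 <= 92: advance i (no swap)
Place pivot at 4: [73, 81, 88, 37, 92]

Partitioned: [73, 81, 88, 37, 92]


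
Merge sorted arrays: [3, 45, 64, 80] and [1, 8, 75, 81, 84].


Take 1 from B
Take 3 from A
Take 8 from B
Take 45 from A
Take 64 from A
Take 75 from B
Take 80 from A

Merged: [1, 3, 8, 45, 64, 75, 80, 81, 84]


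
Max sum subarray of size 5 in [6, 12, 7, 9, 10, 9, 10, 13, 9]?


[0:5]: 44
[1:6]: 47
[2:7]: 45
[3:8]: 51
[4:9]: 51

Max: 51 at [3:8]


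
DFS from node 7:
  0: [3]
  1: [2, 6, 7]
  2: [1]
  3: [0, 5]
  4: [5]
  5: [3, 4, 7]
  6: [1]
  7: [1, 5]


Visit 7, push [5, 1]
Visit 1, push [6, 2]
Visit 2, push []
Visit 6, push []
Visit 5, push [4, 3]
Visit 3, push [0]
Visit 0, push []
Visit 4, push []

DFS order: [7, 1, 2, 6, 5, 3, 0, 4]


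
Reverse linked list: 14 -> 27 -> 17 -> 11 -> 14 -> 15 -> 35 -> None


Step 1: curr=14, set curr.next=prev(None) | reversed so far: 14
Step 2: curr=27, set curr.next=prev(14) | reversed so far: 27 -> 14
Step 3: curr=17, set curr.next=prev(27) | reversed so far: 17 -> 27 -> 14
Step 4: curr=11, set curr.next=prev(17) | reversed so far: 11 -> 17 -> 27 -> 14
Step 5: curr=14, set curr.next=prev(11) | reversed so far: 14 -> 11 -> 17 -> 27 -> 14
Step 6: curr=15, set curr.next=prev(14) | reversed so far: 15 -> 14 -> 11 -> 17 -> 27 -> 14
Step 7: curr=35, set curr.next=prev(15) | reversed so far: 35 -> 15 -> 14 -> 11 -> 17 -> 27 -> 14

35 -> 15 -> 14 -> 11 -> 17 -> 27 -> 14 -> None


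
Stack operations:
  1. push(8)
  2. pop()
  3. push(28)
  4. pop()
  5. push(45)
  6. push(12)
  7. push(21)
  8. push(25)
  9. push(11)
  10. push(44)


push(8) -> [8]
pop()->8, []
push(28) -> [28]
pop()->28, []
push(45) -> [45]
push(12) -> [45, 12]
push(21) -> [45, 12, 21]
push(25) -> [45, 12, 21, 25]
push(11) -> [45, 12, 21, 25, 11]
push(44) -> [45, 12, 21, 25, 11, 44]

Final stack: [45, 12, 21, 25, 11, 44]


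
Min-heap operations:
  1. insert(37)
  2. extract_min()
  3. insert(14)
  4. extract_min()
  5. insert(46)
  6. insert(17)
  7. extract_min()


insert(37) -> [37]
extract_min()->37, []
insert(14) -> [14]
extract_min()->14, []
insert(46) -> [46]
insert(17) -> [17, 46]
extract_min()->17, [46]

Final heap: [46]


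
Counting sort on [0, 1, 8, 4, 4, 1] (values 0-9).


Input: [0, 1, 8, 4, 4, 1]
Counts: [1, 2, 0, 0, 2, 0, 0, 0, 1, 0]

Sorted: [0, 1, 1, 4, 4, 8]


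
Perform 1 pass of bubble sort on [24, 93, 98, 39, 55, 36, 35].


Initial: [24, 93, 98, 39, 55, 36, 35]
Pass 1: [24, 93, 39, 55, 36, 35, 98] (4 swaps)

After 1 pass: [24, 93, 39, 55, 36, 35, 98]


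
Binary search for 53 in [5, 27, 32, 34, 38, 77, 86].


Step 1: lo=0, hi=6, mid=3, val=34
Step 2: lo=4, hi=6, mid=5, val=77
Step 3: lo=4, hi=4, mid=4, val=38

Not found


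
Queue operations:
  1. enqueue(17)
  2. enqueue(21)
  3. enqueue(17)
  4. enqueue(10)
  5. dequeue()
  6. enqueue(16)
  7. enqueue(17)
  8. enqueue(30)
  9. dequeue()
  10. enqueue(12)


enqueue(17) -> [17]
enqueue(21) -> [17, 21]
enqueue(17) -> [17, 21, 17]
enqueue(10) -> [17, 21, 17, 10]
dequeue()->17, [21, 17, 10]
enqueue(16) -> [21, 17, 10, 16]
enqueue(17) -> [21, 17, 10, 16, 17]
enqueue(30) -> [21, 17, 10, 16, 17, 30]
dequeue()->21, [17, 10, 16, 17, 30]
enqueue(12) -> [17, 10, 16, 17, 30, 12]

Final queue: [17, 10, 16, 17, 30, 12]


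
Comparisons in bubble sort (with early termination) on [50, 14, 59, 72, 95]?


Algorithm: bubble sort (with early termination)
Input: [50, 14, 59, 72, 95]
Sorted: [14, 50, 59, 72, 95]

7


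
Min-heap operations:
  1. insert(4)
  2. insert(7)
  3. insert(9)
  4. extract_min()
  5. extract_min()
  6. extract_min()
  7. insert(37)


insert(4) -> [4]
insert(7) -> [4, 7]
insert(9) -> [4, 7, 9]
extract_min()->4, [7, 9]
extract_min()->7, [9]
extract_min()->9, []
insert(37) -> [37]

Final heap: [37]


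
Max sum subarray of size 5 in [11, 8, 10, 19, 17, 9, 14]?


[0:5]: 65
[1:6]: 63
[2:7]: 69

Max: 69 at [2:7]


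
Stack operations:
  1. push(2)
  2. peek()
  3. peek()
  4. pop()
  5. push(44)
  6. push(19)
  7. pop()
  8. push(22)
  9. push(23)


push(2) -> [2]
peek()->2
peek()->2
pop()->2, []
push(44) -> [44]
push(19) -> [44, 19]
pop()->19, [44]
push(22) -> [44, 22]
push(23) -> [44, 22, 23]

Final stack: [44, 22, 23]


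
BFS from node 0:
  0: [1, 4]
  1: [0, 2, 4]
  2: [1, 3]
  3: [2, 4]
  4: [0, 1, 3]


Visit 0, enqueue [1, 4]
Visit 1, enqueue [2]
Visit 4, enqueue [3]
Visit 2, enqueue []
Visit 3, enqueue []

BFS order: [0, 1, 4, 2, 3]


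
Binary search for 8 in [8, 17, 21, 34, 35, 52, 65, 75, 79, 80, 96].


Step 1: lo=0, hi=10, mid=5, val=52
Step 2: lo=0, hi=4, mid=2, val=21
Step 3: lo=0, hi=1, mid=0, val=8

Found at index 0


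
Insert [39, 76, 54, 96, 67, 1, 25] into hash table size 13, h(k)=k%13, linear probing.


Insert 39: h=0 -> slot 0
Insert 76: h=11 -> slot 11
Insert 54: h=2 -> slot 2
Insert 96: h=5 -> slot 5
Insert 67: h=2, 1 probes -> slot 3
Insert 1: h=1 -> slot 1
Insert 25: h=12 -> slot 12

Table: [39, 1, 54, 67, None, 96, None, None, None, None, None, 76, 25]


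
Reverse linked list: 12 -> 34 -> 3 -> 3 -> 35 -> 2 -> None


Step 1: curr=12, set curr.next=prev(None) | reversed so far: 12
Step 2: curr=34, set curr.next=prev(12) | reversed so far: 34 -> 12
Step 3: curr=3, set curr.next=prev(34) | reversed so far: 3 -> 34 -> 12
Step 4: curr=3, set curr.next=prev(3) | reversed so far: 3 -> 3 -> 34 -> 12
Step 5: curr=35, set curr.next=prev(3) | reversed so far: 35 -> 3 -> 3 -> 34 -> 12
Step 6: curr=2, set curr.next=prev(35) | reversed so far: 2 -> 35 -> 3 -> 3 -> 34 -> 12

2 -> 35 -> 3 -> 3 -> 34 -> 12 -> None


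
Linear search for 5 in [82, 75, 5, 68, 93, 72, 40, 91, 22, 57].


i=0: 82!=5
i=1: 75!=5
i=2: 5==5 found!

Found at 2, 3 comps


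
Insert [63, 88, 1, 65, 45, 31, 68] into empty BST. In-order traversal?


Insert 63: root
Insert 88: R from 63
Insert 1: L from 63
Insert 65: R from 63 -> L from 88
Insert 45: L from 63 -> R from 1
Insert 31: L from 63 -> R from 1 -> L from 45
Insert 68: R from 63 -> L from 88 -> R from 65

In-order: [1, 31, 45, 63, 65, 68, 88]
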